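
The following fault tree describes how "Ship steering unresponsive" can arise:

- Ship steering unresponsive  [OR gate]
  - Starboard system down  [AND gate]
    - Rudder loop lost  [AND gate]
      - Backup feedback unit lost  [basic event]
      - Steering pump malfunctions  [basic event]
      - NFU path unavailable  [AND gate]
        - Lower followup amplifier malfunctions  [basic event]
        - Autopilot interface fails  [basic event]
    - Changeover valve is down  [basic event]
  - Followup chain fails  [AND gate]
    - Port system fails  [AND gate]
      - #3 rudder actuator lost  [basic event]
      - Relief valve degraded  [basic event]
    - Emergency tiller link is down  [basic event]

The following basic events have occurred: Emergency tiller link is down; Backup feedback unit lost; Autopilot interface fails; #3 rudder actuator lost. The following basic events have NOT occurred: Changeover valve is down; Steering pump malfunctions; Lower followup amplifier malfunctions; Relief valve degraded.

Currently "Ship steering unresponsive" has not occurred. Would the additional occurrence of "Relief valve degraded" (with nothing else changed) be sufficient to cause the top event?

Yes

Counterfactual: set "Relief valve degraded" to occurred.
NFU path unavailable [AND]: Lower followup amplifier malfunctions=not, Autopilot interface fails=occurs → not all inputs occur → does not occur.
Rudder loop lost [AND]: Backup feedback unit lost=occurs, Steering pump malfunctions=not, NFU path unavailable=not → not all inputs occur → does not occur.
Starboard system down [AND]: Rudder loop lost=not, Changeover valve is down=not → not all inputs occur → does not occur.
Port system fails [AND]: #3 rudder actuator lost=occurs, Relief valve degraded=occurs → all inputs occur → occurs.
Followup chain fails [AND]: Port system fails=occurs, Emergency tiller link is down=occurs → all inputs occur → occurs.
Ship steering unresponsive [OR]: Starboard system down=not, Followup chain fails=occurs → at least one input occurs → occurs.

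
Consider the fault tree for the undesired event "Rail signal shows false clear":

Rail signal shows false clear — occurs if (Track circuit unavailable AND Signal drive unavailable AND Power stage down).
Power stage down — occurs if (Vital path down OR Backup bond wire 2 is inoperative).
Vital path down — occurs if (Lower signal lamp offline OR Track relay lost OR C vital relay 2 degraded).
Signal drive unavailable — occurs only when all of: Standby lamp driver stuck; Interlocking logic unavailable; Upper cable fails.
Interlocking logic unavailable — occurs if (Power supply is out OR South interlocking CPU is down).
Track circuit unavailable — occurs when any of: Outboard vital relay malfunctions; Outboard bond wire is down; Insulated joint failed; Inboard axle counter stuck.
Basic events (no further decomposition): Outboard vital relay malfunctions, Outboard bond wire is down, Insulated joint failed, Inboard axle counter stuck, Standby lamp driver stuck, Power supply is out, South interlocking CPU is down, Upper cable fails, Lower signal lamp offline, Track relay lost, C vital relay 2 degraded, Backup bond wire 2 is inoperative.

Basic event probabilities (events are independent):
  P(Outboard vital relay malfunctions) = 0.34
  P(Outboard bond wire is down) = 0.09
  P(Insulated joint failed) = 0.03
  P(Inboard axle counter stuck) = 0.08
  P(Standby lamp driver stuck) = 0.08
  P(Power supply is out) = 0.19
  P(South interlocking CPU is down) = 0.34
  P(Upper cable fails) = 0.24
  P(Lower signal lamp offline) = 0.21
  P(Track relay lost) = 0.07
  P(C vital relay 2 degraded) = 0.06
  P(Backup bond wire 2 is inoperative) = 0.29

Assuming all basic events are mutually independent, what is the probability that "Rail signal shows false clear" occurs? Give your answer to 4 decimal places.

0.0021

P(Track circuit unavailable) [OR] = 1 − (1−0.34) × (1−0.09) × (1−0.03) × (1−0.08) = 0.464025
P(Interlocking logic unavailable) [OR] = 1 − (1−0.19) × (1−0.34) = 0.465400
P(Signal drive unavailable) [AND] = 0.08 × 0.465400 × 0.24 = 0.008936
P(Vital path down) [OR] = 1 − (1−0.21) × (1−0.07) × (1−0.06) = 0.309382
P(Power stage down) [OR] = 1 − (1−0.309382) × (1−0.29) = 0.509661
P(Rail signal shows false clear) [AND] = 0.464025 × 0.008936 × 0.509661 = 0.002113
Rounded to 4 decimal places: P(Rail signal shows false clear) ≈ 0.0021.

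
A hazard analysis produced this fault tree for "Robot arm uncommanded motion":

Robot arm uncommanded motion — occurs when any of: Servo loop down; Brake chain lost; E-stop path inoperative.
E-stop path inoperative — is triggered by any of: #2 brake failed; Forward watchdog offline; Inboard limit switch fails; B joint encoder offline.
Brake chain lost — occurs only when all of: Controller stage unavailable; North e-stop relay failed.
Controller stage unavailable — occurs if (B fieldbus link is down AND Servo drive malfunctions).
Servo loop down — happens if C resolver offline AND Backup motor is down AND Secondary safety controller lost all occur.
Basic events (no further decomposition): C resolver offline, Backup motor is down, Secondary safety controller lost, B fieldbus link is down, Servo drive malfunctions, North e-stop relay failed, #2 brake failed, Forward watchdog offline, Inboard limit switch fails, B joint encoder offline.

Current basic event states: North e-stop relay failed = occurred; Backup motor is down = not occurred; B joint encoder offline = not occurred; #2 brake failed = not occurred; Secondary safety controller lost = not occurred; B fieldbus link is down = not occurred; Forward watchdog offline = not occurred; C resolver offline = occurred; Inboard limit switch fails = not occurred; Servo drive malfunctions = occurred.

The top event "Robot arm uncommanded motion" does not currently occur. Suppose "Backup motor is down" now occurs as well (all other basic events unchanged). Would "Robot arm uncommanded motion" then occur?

Counterfactual: set "Backup motor is down" to occurred.
Servo loop down [AND]: C resolver offline=occurs, Backup motor is down=occurs, Secondary safety controller lost=not → not all inputs occur → does not occur.
Controller stage unavailable [AND]: B fieldbus link is down=not, Servo drive malfunctions=occurs → not all inputs occur → does not occur.
Brake chain lost [AND]: Controller stage unavailable=not, North e-stop relay failed=occurs → not all inputs occur → does not occur.
E-stop path inoperative [OR]: #2 brake failed=not, Forward watchdog offline=not, Inboard limit switch fails=not, B joint encoder offline=not → no input occurs → does not occur.
Robot arm uncommanded motion [OR]: Servo loop down=not, Brake chain lost=not, E-stop path inoperative=not → no input occurs → does not occur.

No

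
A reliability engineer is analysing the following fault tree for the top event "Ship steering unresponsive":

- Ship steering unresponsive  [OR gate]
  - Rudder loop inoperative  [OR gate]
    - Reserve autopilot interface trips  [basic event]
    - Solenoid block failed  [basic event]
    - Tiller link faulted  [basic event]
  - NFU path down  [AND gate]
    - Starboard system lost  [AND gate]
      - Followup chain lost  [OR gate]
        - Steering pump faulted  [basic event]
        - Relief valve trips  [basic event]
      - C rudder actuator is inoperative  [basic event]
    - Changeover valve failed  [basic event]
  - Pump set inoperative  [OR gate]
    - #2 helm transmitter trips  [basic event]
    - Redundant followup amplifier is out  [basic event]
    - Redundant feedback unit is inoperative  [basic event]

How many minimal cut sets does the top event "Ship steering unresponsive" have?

Rudder loop inoperative [OR]: union of children's cut sets → 3 cut set(s).
Followup chain lost [OR]: union of children's cut sets → 2 cut set(s).
Starboard system lost [AND]: one cut set from each child combined → 2 × 1 = 2 cut set(s).
NFU path down [AND]: one cut set from each child combined → 2 × 1 = 2 cut set(s).
Pump set inoperative [OR]: union of children's cut sets → 3 cut set(s).
Ship steering unresponsive [OR]: union of children's cut sets → 8 cut set(s).
Minimal cut sets: {Reserve autopilot interface trips}; {Solenoid block failed}; {Tiller link faulted}; {C rudder actuator is inoperative, Changeover valve failed, Steering pump faulted}; {C rudder actuator is inoperative, Changeover valve failed, Relief valve trips}; {#2 helm transmitter trips}; {Redundant followup amplifier is out}; {Redundant feedback unit is inoperative}.

8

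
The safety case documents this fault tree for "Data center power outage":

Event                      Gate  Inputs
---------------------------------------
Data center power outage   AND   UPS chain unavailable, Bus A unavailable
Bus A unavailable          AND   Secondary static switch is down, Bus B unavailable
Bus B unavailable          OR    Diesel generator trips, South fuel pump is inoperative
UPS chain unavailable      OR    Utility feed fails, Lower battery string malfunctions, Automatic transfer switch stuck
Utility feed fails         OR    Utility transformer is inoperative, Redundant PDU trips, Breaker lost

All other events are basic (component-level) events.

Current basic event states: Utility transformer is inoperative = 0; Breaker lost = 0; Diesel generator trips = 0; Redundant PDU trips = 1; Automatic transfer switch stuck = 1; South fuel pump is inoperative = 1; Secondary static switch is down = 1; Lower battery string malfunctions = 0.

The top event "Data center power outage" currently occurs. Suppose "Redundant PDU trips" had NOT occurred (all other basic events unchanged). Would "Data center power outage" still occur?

Counterfactual: set "Redundant PDU trips" to not occurred.
Utility feed fails [OR]: Utility transformer is inoperative=not, Redundant PDU trips=not, Breaker lost=not → no input occurs → does not occur.
UPS chain unavailable [OR]: Utility feed fails=not, Lower battery string malfunctions=not, Automatic transfer switch stuck=occurs → at least one input occurs → occurs.
Bus B unavailable [OR]: Diesel generator trips=not, South fuel pump is inoperative=occurs → at least one input occurs → occurs.
Bus A unavailable [AND]: Secondary static switch is down=occurs, Bus B unavailable=occurs → all inputs occur → occurs.
Data center power outage [AND]: UPS chain unavailable=occurs, Bus A unavailable=occurs → all inputs occur → occurs.

Yes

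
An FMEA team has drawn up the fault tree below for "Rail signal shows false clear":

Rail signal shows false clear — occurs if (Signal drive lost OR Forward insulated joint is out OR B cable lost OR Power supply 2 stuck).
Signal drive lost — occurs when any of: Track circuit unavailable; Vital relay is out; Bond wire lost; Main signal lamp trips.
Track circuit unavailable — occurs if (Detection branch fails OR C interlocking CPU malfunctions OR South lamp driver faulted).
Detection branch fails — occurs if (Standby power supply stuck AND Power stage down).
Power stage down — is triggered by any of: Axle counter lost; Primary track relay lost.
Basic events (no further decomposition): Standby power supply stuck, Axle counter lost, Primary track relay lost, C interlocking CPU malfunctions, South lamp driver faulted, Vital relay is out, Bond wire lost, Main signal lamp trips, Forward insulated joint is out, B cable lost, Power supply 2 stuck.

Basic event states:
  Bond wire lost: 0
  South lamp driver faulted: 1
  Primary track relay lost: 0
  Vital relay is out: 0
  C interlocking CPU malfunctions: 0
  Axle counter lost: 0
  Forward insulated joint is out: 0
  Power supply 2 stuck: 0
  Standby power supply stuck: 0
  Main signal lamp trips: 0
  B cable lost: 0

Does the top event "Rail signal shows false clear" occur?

Power stage down [OR]: Axle counter lost=not, Primary track relay lost=not → no input occurs → does not occur.
Detection branch fails [AND]: Standby power supply stuck=not, Power stage down=not → not all inputs occur → does not occur.
Track circuit unavailable [OR]: Detection branch fails=not, C interlocking CPU malfunctions=not, South lamp driver faulted=occurs → at least one input occurs → occurs.
Signal drive lost [OR]: Track circuit unavailable=occurs, Vital relay is out=not, Bond wire lost=not, Main signal lamp trips=not → at least one input occurs → occurs.
Rail signal shows false clear [OR]: Signal drive lost=occurs, Forward insulated joint is out=not, B cable lost=not, Power supply 2 stuck=not → at least one input occurs → occurs.

Yes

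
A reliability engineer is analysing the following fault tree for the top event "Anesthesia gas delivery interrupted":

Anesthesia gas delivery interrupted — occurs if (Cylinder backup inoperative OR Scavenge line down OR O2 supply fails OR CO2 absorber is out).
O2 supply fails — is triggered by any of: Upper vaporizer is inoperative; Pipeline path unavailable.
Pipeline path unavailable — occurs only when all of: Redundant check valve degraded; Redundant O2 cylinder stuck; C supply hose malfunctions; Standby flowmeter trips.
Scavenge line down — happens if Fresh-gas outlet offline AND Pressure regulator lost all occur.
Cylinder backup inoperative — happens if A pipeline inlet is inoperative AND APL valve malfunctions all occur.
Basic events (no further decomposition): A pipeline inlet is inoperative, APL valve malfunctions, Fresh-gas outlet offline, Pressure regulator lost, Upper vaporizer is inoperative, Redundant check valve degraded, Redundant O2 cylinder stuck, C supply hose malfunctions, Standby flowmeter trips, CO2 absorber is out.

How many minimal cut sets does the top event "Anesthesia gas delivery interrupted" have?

Cylinder backup inoperative [AND]: one cut set from each child combined → 1 × 1 = 1 cut set(s).
Scavenge line down [AND]: one cut set from each child combined → 1 × 1 = 1 cut set(s).
Pipeline path unavailable [AND]: one cut set from each child combined → 1 × 1 × 1 × 1 = 1 cut set(s).
O2 supply fails [OR]: union of children's cut sets → 2 cut set(s).
Anesthesia gas delivery interrupted [OR]: union of children's cut sets → 5 cut set(s).
Minimal cut sets: {A pipeline inlet is inoperative, APL valve malfunctions}; {Fresh-gas outlet offline, Pressure regulator lost}; {Upper vaporizer is inoperative}; {C supply hose malfunctions, Redundant O2 cylinder stuck, Redundant check valve degraded, Standby flowmeter trips}; {CO2 absorber is out}.

5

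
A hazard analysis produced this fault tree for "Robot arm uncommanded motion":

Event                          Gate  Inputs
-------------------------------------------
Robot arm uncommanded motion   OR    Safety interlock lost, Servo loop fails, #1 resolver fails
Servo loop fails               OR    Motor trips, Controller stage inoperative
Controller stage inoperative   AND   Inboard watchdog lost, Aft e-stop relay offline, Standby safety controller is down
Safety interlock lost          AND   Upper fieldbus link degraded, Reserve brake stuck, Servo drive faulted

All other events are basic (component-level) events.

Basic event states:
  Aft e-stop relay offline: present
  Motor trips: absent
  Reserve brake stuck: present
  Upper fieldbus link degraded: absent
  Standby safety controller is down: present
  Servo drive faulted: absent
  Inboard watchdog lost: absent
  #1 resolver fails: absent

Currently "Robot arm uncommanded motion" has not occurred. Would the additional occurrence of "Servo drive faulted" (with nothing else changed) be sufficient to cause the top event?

No

Counterfactual: set "Servo drive faulted" to occurred.
Safety interlock lost [AND]: Upper fieldbus link degraded=not, Reserve brake stuck=occurs, Servo drive faulted=occurs → not all inputs occur → does not occur.
Controller stage inoperative [AND]: Inboard watchdog lost=not, Aft e-stop relay offline=occurs, Standby safety controller is down=occurs → not all inputs occur → does not occur.
Servo loop fails [OR]: Motor trips=not, Controller stage inoperative=not → no input occurs → does not occur.
Robot arm uncommanded motion [OR]: Safety interlock lost=not, Servo loop fails=not, #1 resolver fails=not → no input occurs → does not occur.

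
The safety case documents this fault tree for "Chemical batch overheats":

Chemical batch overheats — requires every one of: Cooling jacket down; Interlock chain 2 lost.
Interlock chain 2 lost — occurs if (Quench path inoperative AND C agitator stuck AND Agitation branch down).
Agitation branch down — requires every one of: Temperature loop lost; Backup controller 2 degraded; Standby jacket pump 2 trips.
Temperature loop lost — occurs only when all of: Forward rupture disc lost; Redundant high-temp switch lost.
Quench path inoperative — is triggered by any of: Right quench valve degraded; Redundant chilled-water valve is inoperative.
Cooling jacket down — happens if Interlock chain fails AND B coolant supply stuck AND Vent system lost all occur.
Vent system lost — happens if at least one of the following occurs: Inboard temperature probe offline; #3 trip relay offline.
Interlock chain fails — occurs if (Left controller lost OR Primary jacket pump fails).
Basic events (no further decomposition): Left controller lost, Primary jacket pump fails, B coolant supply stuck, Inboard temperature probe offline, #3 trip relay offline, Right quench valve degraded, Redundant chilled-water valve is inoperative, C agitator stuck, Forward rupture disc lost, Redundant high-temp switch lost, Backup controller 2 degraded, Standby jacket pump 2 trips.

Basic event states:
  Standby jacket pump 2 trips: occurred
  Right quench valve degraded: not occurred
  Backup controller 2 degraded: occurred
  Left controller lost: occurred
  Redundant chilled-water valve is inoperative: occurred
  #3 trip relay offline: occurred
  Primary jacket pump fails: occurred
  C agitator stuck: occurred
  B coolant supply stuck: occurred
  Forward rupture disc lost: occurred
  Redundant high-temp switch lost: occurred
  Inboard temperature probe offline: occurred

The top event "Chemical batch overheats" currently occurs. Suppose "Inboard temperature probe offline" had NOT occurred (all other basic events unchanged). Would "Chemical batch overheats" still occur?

Yes

Counterfactual: set "Inboard temperature probe offline" to not occurred.
Interlock chain fails [OR]: Left controller lost=occurs, Primary jacket pump fails=occurs → at least one input occurs → occurs.
Vent system lost [OR]: Inboard temperature probe offline=not, #3 trip relay offline=occurs → at least one input occurs → occurs.
Cooling jacket down [AND]: Interlock chain fails=occurs, B coolant supply stuck=occurs, Vent system lost=occurs → all inputs occur → occurs.
Quench path inoperative [OR]: Right quench valve degraded=not, Redundant chilled-water valve is inoperative=occurs → at least one input occurs → occurs.
Temperature loop lost [AND]: Forward rupture disc lost=occurs, Redundant high-temp switch lost=occurs → all inputs occur → occurs.
Agitation branch down [AND]: Temperature loop lost=occurs, Backup controller 2 degraded=occurs, Standby jacket pump 2 trips=occurs → all inputs occur → occurs.
Interlock chain 2 lost [AND]: Quench path inoperative=occurs, C agitator stuck=occurs, Agitation branch down=occurs → all inputs occur → occurs.
Chemical batch overheats [AND]: Cooling jacket down=occurs, Interlock chain 2 lost=occurs → all inputs occur → occurs.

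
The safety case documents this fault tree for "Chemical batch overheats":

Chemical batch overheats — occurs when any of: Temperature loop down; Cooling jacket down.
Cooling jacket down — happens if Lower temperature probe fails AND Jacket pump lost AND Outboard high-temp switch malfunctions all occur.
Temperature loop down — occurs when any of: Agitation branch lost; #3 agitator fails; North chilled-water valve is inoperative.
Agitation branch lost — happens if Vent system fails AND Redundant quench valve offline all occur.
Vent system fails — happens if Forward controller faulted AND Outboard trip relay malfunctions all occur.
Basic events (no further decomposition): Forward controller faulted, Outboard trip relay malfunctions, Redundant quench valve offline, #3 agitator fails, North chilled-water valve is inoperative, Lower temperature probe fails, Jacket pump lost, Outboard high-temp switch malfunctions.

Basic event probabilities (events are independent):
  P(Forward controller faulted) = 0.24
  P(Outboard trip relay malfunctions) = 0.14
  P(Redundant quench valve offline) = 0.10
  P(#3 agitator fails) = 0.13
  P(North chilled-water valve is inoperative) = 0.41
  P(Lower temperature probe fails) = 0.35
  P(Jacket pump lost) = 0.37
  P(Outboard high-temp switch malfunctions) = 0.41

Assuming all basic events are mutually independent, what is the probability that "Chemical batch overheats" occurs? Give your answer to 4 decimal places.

0.5156

P(Vent system fails) [AND] = 0.24 × 0.14 = 0.033600
P(Agitation branch lost) [AND] = 0.033600 × 0.10 = 0.003360
P(Temperature loop down) [OR] = 1 − (1−0.003360) × (1−0.13) × (1−0.41) = 0.488425
P(Cooling jacket down) [AND] = 0.35 × 0.37 × 0.41 = 0.053095
P(Chemical batch overheats) [OR] = 1 − (1−0.488425) × (1−0.053095) = 0.515587
Rounded to 4 decimal places: P(Chemical batch overheats) ≈ 0.5156.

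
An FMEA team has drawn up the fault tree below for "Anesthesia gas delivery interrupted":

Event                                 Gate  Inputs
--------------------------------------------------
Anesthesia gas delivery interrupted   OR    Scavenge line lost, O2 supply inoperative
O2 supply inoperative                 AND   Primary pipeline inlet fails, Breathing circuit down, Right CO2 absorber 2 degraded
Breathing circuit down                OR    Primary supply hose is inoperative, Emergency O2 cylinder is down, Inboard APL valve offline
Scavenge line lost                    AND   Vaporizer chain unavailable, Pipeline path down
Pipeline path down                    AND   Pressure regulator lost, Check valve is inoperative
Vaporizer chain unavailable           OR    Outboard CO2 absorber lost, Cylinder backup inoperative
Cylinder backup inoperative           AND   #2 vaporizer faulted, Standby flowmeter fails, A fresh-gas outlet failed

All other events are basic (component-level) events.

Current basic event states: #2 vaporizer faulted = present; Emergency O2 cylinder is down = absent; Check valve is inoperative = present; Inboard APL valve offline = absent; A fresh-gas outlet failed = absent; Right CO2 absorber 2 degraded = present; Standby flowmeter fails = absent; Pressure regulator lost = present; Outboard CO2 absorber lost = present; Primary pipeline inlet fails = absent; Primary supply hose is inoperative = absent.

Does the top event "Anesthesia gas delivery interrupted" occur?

Cylinder backup inoperative [AND]: #2 vaporizer faulted=occurs, Standby flowmeter fails=not, A fresh-gas outlet failed=not → not all inputs occur → does not occur.
Vaporizer chain unavailable [OR]: Outboard CO2 absorber lost=occurs, Cylinder backup inoperative=not → at least one input occurs → occurs.
Pipeline path down [AND]: Pressure regulator lost=occurs, Check valve is inoperative=occurs → all inputs occur → occurs.
Scavenge line lost [AND]: Vaporizer chain unavailable=occurs, Pipeline path down=occurs → all inputs occur → occurs.
Breathing circuit down [OR]: Primary supply hose is inoperative=not, Emergency O2 cylinder is down=not, Inboard APL valve offline=not → no input occurs → does not occur.
O2 supply inoperative [AND]: Primary pipeline inlet fails=not, Breathing circuit down=not, Right CO2 absorber 2 degraded=occurs → not all inputs occur → does not occur.
Anesthesia gas delivery interrupted [OR]: Scavenge line lost=occurs, O2 supply inoperative=not → at least one input occurs → occurs.

Yes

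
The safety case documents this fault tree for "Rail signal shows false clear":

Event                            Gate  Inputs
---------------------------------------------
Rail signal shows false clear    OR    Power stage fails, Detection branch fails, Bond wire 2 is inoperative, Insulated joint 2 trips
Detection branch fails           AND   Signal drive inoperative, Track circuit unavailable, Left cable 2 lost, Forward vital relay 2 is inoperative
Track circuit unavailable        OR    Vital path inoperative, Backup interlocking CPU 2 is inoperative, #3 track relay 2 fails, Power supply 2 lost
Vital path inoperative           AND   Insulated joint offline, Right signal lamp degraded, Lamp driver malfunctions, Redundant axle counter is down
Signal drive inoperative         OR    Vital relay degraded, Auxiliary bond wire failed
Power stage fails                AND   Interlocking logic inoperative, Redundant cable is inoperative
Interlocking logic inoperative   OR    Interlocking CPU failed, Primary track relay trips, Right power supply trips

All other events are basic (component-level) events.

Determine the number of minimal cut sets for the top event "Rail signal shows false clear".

Interlocking logic inoperative [OR]: union of children's cut sets → 3 cut set(s).
Power stage fails [AND]: one cut set from each child combined → 3 × 1 = 3 cut set(s).
Signal drive inoperative [OR]: union of children's cut sets → 2 cut set(s).
Vital path inoperative [AND]: one cut set from each child combined → 1 × 1 × 1 × 1 = 1 cut set(s).
Track circuit unavailable [OR]: union of children's cut sets → 4 cut set(s).
Detection branch fails [AND]: one cut set from each child combined → 2 × 4 × 1 × 1 = 8 cut set(s).
Rail signal shows false clear [OR]: union of children's cut sets → 13 cut set(s).

13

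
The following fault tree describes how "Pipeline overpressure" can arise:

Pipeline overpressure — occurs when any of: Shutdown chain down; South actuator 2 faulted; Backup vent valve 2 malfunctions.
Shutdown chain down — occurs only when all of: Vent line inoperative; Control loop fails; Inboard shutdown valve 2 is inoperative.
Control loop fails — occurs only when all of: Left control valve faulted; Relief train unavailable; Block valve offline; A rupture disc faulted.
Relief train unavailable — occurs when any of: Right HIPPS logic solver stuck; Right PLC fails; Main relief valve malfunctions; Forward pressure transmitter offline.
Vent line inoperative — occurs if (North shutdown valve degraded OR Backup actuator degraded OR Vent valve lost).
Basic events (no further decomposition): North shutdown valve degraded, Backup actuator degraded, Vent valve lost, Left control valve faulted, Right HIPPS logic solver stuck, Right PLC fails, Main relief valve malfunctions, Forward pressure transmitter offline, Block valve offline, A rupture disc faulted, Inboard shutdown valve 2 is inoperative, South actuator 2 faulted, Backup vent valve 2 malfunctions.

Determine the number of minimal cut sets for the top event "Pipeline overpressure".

14

Vent line inoperative [OR]: union of children's cut sets → 3 cut set(s).
Relief train unavailable [OR]: union of children's cut sets → 4 cut set(s).
Control loop fails [AND]: one cut set from each child combined → 1 × 4 × 1 × 1 = 4 cut set(s).
Shutdown chain down [AND]: one cut set from each child combined → 3 × 4 × 1 = 12 cut set(s).
Pipeline overpressure [OR]: union of children's cut sets → 14 cut set(s).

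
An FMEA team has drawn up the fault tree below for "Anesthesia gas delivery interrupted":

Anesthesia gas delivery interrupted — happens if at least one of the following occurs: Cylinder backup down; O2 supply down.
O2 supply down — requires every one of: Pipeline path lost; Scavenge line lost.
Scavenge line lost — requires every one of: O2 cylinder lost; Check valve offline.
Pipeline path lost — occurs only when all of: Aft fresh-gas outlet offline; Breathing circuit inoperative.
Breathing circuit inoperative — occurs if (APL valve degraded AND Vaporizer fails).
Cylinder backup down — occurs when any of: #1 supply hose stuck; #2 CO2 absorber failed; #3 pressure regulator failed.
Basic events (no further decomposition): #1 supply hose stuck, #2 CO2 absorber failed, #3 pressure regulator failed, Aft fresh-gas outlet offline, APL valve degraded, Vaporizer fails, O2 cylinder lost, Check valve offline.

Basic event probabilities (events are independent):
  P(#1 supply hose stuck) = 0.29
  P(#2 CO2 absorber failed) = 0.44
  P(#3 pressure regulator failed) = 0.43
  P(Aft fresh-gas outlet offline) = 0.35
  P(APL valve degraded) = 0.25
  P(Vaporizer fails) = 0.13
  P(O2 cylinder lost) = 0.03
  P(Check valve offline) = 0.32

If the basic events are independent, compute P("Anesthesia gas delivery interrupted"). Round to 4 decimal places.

P(Cylinder backup down) [OR] = 1 − (1−0.29) × (1−0.44) × (1−0.43) = 0.773368
P(Breathing circuit inoperative) [AND] = 0.25 × 0.13 = 0.032500
P(Pipeline path lost) [AND] = 0.35 × 0.032500 = 0.011375
P(Scavenge line lost) [AND] = 0.03 × 0.32 = 0.009600
P(O2 supply down) [AND] = 0.011375 × 0.009600 = 0.000109
P(Anesthesia gas delivery interrupted) [OR] = 1 − (1−0.773368) × (1−0.000109) = 0.773393
Rounded to 4 decimal places: P(Anesthesia gas delivery interrupted) ≈ 0.7734.

0.7734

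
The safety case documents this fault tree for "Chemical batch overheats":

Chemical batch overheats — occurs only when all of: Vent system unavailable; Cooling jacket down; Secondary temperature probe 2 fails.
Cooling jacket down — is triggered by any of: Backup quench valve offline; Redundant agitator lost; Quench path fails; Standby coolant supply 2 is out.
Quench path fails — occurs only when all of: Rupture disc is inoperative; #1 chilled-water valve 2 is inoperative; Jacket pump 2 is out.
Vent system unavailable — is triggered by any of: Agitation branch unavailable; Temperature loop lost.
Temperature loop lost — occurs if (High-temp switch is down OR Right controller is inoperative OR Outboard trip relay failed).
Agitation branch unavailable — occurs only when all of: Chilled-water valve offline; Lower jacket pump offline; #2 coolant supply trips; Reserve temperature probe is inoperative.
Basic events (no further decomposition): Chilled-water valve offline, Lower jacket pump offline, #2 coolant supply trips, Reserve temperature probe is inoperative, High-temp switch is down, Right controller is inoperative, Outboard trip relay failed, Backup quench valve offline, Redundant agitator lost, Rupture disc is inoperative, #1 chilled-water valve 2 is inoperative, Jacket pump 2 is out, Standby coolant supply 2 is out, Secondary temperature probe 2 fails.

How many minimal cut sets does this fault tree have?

Agitation branch unavailable [AND]: one cut set from each child combined → 1 × 1 × 1 × 1 = 1 cut set(s).
Temperature loop lost [OR]: union of children's cut sets → 3 cut set(s).
Vent system unavailable [OR]: union of children's cut sets → 4 cut set(s).
Quench path fails [AND]: one cut set from each child combined → 1 × 1 × 1 = 1 cut set(s).
Cooling jacket down [OR]: union of children's cut sets → 4 cut set(s).
Chemical batch overheats [AND]: one cut set from each child combined → 4 × 4 × 1 = 16 cut set(s).

16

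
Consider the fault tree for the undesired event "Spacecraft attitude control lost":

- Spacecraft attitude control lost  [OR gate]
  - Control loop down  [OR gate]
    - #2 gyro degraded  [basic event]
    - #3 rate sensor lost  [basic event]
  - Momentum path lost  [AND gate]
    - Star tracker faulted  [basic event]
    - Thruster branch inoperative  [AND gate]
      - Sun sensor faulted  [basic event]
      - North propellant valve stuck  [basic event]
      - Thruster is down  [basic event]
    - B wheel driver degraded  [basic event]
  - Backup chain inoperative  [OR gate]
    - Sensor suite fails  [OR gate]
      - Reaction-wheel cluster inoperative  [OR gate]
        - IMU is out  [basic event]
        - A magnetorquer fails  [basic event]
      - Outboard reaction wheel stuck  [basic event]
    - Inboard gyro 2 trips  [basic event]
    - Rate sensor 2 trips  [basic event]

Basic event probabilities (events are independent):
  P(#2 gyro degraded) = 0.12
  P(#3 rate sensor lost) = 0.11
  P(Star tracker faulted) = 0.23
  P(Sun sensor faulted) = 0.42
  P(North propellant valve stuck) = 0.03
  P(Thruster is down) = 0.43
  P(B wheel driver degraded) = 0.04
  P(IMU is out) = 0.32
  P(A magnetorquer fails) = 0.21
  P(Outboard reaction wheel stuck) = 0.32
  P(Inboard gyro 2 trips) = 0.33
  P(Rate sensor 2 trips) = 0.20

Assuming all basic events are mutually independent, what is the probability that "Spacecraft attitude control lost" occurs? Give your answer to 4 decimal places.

P(Control loop down) [OR] = 1 − (1−0.12) × (1−0.11) = 0.216800
P(Thruster branch inoperative) [AND] = 0.42 × 0.03 × 0.43 = 0.005418
P(Momentum path lost) [AND] = 0.23 × 0.005418 × 0.04 = 0.000050
P(Reaction-wheel cluster inoperative) [OR] = 1 − (1−0.32) × (1−0.21) = 0.462800
P(Sensor suite fails) [OR] = 1 − (1−0.462800) × (1−0.32) = 0.634704
P(Backup chain inoperative) [OR] = 1 − (1−0.634704) × (1−0.33) × (1−0.20) = 0.804201
P(Spacecraft attitude control lost) [OR] = 1 − (1−0.216800) × (1−0.000050) × (1−0.804201) = 0.846658
Rounded to 4 decimal places: P(Spacecraft attitude control lost) ≈ 0.8467.

0.8467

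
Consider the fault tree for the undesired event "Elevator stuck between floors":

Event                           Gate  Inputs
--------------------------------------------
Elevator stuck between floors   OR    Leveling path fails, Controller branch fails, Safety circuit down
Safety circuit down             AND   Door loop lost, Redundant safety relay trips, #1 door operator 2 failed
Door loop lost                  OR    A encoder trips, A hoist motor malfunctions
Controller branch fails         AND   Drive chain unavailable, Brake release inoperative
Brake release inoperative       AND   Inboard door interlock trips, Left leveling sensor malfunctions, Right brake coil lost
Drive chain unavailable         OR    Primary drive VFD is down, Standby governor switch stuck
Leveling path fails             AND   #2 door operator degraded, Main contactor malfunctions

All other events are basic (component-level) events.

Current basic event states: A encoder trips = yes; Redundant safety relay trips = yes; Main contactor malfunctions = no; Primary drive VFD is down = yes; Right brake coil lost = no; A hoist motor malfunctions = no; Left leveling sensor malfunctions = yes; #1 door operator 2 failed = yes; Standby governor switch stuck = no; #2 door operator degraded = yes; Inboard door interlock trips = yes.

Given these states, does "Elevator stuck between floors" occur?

Leveling path fails [AND]: #2 door operator degraded=occurs, Main contactor malfunctions=not → not all inputs occur → does not occur.
Drive chain unavailable [OR]: Primary drive VFD is down=occurs, Standby governor switch stuck=not → at least one input occurs → occurs.
Brake release inoperative [AND]: Inboard door interlock trips=occurs, Left leveling sensor malfunctions=occurs, Right brake coil lost=not → not all inputs occur → does not occur.
Controller branch fails [AND]: Drive chain unavailable=occurs, Brake release inoperative=not → not all inputs occur → does not occur.
Door loop lost [OR]: A encoder trips=occurs, A hoist motor malfunctions=not → at least one input occurs → occurs.
Safety circuit down [AND]: Door loop lost=occurs, Redundant safety relay trips=occurs, #1 door operator 2 failed=occurs → all inputs occur → occurs.
Elevator stuck between floors [OR]: Leveling path fails=not, Controller branch fails=not, Safety circuit down=occurs → at least one input occurs → occurs.

Yes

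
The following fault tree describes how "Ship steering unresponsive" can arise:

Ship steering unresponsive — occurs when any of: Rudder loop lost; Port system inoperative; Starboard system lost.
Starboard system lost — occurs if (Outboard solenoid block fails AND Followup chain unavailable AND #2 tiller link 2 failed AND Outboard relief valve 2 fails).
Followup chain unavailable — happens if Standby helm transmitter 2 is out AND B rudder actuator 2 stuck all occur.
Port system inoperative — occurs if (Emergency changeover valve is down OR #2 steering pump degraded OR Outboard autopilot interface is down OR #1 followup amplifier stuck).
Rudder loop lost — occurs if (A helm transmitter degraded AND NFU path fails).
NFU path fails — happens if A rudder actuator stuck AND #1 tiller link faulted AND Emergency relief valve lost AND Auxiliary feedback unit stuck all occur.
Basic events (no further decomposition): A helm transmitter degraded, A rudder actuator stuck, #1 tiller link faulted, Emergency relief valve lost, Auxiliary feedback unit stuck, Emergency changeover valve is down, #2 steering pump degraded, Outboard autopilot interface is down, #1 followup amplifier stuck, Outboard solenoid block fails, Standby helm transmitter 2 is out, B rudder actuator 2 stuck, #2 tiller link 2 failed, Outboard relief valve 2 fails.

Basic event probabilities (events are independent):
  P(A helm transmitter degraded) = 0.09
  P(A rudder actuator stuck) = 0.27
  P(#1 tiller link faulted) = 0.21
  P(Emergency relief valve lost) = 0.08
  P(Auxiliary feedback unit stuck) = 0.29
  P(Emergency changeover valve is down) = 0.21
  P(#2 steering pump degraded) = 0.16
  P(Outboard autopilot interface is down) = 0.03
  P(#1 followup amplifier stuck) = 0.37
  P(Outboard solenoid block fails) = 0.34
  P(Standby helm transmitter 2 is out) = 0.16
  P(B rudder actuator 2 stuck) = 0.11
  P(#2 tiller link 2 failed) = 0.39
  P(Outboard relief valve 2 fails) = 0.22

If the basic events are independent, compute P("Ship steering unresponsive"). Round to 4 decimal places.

P(NFU path fails) [AND] = 0.27 × 0.21 × 0.08 × 0.29 = 0.001315
P(Rudder loop lost) [AND] = 0.09 × 0.001315 = 0.000118
P(Port system inoperative) [OR] = 1 − (1−0.21) × (1−0.16) × (1−0.03) × (1−0.37) = 0.594474
P(Followup chain unavailable) [AND] = 0.16 × 0.11 = 0.017600
P(Starboard system lost) [AND] = 0.34 × 0.017600 × 0.39 × 0.22 = 0.000513
P(Ship steering unresponsive) [OR] = 1 − (1−0.000118) × (1−0.594474) × (1−0.000513) = 0.594730
Rounded to 4 decimal places: P(Ship steering unresponsive) ≈ 0.5947.

0.5947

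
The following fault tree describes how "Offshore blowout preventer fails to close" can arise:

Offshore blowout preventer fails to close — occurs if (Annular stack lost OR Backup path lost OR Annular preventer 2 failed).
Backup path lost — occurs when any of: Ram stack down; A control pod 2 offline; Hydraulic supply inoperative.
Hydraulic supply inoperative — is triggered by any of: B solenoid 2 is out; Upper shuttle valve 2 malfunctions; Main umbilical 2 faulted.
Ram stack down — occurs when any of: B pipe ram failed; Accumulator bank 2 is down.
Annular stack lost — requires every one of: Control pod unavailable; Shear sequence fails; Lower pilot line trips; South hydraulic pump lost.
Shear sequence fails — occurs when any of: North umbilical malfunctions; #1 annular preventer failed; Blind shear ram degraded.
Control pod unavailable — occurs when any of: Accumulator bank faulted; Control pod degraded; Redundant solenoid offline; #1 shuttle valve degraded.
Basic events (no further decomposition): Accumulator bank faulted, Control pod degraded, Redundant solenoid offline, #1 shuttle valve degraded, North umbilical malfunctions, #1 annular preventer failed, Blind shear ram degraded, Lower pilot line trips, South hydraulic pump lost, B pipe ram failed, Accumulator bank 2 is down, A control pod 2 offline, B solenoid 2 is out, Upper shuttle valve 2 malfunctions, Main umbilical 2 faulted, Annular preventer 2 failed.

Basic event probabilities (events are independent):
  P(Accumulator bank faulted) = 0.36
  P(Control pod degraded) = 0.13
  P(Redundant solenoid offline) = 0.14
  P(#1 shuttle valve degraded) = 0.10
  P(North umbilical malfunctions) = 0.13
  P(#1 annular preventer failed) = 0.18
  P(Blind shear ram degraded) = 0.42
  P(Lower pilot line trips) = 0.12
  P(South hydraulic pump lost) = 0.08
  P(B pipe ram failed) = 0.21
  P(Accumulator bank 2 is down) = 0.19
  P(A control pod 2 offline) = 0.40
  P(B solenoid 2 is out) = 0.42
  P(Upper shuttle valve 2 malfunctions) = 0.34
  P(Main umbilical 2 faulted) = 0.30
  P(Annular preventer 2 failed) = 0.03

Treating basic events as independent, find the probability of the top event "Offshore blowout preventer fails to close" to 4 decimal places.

0.9005

P(Control pod unavailable) [OR] = 1 − (1−0.36) × (1−0.13) × (1−0.14) × (1−0.10) = 0.569037
P(Shear sequence fails) [OR] = 1 − (1−0.13) × (1−0.18) × (1−0.42) = 0.586228
P(Annular stack lost) [AND] = 0.569037 × 0.586228 × 0.12 × 0.08 = 0.003202
P(Ram stack down) [OR] = 1 − (1−0.21) × (1−0.19) = 0.360100
P(Hydraulic supply inoperative) [OR] = 1 − (1−0.42) × (1−0.34) × (1−0.30) = 0.732040
P(Backup path lost) [OR] = 1 − (1−0.360100) × (1−0.40) × (1−0.732040) = 0.897119
P(Offshore blowout preventer fails to close) [OR] = 1 − (1−0.003202) × (1−0.897119) × (1−0.03) = 0.900525
Rounded to 4 decimal places: P(Offshore blowout preventer fails to close) ≈ 0.9005.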